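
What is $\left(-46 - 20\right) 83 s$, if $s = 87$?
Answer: $-476586$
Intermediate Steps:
$\left(-46 - 20\right) 83 s = \left(-46 - 20\right) 83 \cdot 87 = \left(-66\right) 83 \cdot 87 = \left(-5478\right) 87 = -476586$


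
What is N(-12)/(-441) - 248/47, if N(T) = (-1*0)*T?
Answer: -248/47 ≈ -5.2766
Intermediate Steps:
N(T) = 0 (N(T) = 0*T = 0)
N(-12)/(-441) - 248/47 = 0/(-441) - 248/47 = 0*(-1/441) - 248*1/47 = 0 - 248/47 = -248/47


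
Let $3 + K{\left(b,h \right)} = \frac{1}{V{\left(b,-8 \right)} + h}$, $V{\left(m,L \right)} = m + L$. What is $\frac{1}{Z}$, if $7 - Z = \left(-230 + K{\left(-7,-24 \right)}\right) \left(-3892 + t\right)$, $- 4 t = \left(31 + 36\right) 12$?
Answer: $- \frac{39}{37196911} \approx -1.0485 \cdot 10^{-6}$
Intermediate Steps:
$V{\left(m,L \right)} = L + m$
$t = -201$ ($t = - \frac{\left(31 + 36\right) 12}{4} = - \frac{67 \cdot 12}{4} = \left(- \frac{1}{4}\right) 804 = -201$)
$K{\left(b,h \right)} = -3 + \frac{1}{-8 + b + h}$ ($K{\left(b,h \right)} = -3 + \frac{1}{\left(-8 + b\right) + h} = -3 + \frac{1}{-8 + b + h}$)
$Z = - \frac{37196911}{39}$ ($Z = 7 - \left(-230 + \frac{25 - -21 - -72}{-8 - 7 - 24}\right) \left(-3892 - 201\right) = 7 - \left(-230 + \frac{25 + 21 + 72}{-39}\right) \left(-4093\right) = 7 - \left(-230 - \frac{118}{39}\right) \left(-4093\right) = 7 - \left(- \frac{9088}{39}\right) \left(-4093\right) = 7 - \frac{37197184}{39} = - \frac{37196911}{39} \approx -9.5377 \cdot 10^{5}$)
$\frac{1}{Z} = \frac{1}{- \frac{37196911}{39}} = - \frac{39}{37196911}$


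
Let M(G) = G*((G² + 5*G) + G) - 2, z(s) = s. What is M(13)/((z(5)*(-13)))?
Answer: -3209/65 ≈ -49.369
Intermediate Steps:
M(G) = -2 + G*(G² + 6*G) (M(G) = G*(G² + 6*G) - 2 = -2 + G*(G² + 6*G))
M(13)/((z(5)*(-13))) = (-2 + 13³ + 6*13²)/((5*(-13))) = (-2 + 2197 + 6*169)/(-65) = (-2 + 2197 + 1014)*(-1/65) = 3209*(-1/65) = -3209/65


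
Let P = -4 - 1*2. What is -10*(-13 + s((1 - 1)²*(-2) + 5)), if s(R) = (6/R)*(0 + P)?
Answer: 202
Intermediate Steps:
P = -6 (P = -4 - 2 = -6)
s(R) = -36/R (s(R) = (6/R)*(0 - 6) = (6/R)*(-6) = -36/R)
-10*(-13 + s((1 - 1)²*(-2) + 5)) = -10*(-13 - 36/((1 - 1)²*(-2) + 5)) = -10*(-13 - 36/(0²*(-2) + 5)) = -10*(-13 - 36/(0*(-2) + 5)) = -10*(-13 - 36/(0 + 5)) = -10*(-13 - 36/5) = -10*(-101/5) = 202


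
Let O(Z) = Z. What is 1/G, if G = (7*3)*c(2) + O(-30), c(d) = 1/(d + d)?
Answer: -4/99 ≈ -0.040404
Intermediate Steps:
c(d) = 1/(2*d)
G = -99/4 (G = (7*3)*((1/2)/2) - 30 = 21*((1/2)*(1/2)) - 30 = 21*(1/4) - 30 = 21/4 - 30 = -99/4 ≈ -24.750)
1/G = 1/(-99/4) = -4/99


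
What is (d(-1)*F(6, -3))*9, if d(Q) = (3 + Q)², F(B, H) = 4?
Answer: 144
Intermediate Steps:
(d(-1)*F(6, -3))*9 = ((3 - 1)²*4)*9 = (2²*4)*9 = (4*4)*9 = 16*9 = 144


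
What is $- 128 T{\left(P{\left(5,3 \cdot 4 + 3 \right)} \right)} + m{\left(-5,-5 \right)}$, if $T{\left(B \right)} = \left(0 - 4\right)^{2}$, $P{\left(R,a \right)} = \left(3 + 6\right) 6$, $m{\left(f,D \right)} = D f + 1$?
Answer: $-2022$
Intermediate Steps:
$m{\left(f,D \right)} = 1 + D f$
$P{\left(R,a \right)} = 54$ ($P{\left(R,a \right)} = 9 \cdot 6 = 54$)
$T{\left(B \right)} = 16$ ($T{\left(B \right)} = \left(-4\right)^{2} = 16$)
$- 128 T{\left(P{\left(5,3 \cdot 4 + 3 \right)} \right)} + m{\left(-5,-5 \right)} = \left(-128\right) 16 + \left(1 - -25\right) = -2048 + \left(1 + 25\right) = -2048 + 26 = -2022$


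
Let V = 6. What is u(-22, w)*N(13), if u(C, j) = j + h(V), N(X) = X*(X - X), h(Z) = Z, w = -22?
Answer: 0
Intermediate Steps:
N(X) = 0 (N(X) = X*0 = 0)
u(C, j) = 6 + j (u(C, j) = j + 6 = 6 + j)
u(-22, w)*N(13) = (6 - 22)*0 = -16*0 = 0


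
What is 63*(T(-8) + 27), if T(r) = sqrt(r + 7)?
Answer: 1701 + 63*I ≈ 1701.0 + 63.0*I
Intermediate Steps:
T(r) = sqrt(7 + r)
63*(T(-8) + 27) = 63*(sqrt(7 - 8) + 27) = 63*(sqrt(-1) + 27) = 63*(I + 27) = 63*(27 + I) = 1701 + 63*I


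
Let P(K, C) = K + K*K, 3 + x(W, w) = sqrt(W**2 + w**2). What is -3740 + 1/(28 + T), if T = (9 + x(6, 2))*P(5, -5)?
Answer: -1697947/454 - 15*sqrt(10)/1816 ≈ -3740.0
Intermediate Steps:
x(W, w) = -3 + sqrt(W**2 + w**2)
P(K, C) = K + K**2
T = 180 + 60*sqrt(10) (T = (9 + (-3 + sqrt(6**2 + 2**2)))*(5*(1 + 5)) = (9 + (-3 + sqrt(36 + 4)))*(5*6) = (9 + (-3 + sqrt(40)))*30 = (9 + (-3 + 2*sqrt(10)))*30 = (6 + 2*sqrt(10))*30 = 180 + 60*sqrt(10) ≈ 369.74)
-3740 + 1/(28 + T) = -3740 + 1/(28 + (180 + 60*sqrt(10))) = -3740 + 1/(208 + 60*sqrt(10))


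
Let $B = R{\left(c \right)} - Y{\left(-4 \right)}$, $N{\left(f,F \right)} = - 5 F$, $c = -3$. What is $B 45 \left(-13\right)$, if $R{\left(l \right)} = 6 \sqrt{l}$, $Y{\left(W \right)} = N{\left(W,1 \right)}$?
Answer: $-2925 - 3510 i \sqrt{3} \approx -2925.0 - 6079.5 i$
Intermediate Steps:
$Y{\left(W \right)} = -5$ ($Y{\left(W \right)} = \left(-5\right) 1 = -5$)
$B = 5 + 6 i \sqrt{3}$ ($B = 6 \sqrt{-3} - -5 = 6 i \sqrt{3} + 5 = 5 + 6 i \sqrt{3} \approx 5.0 + 10.392 i$)
$B 45 \left(-13\right) = \left(5 + 6 i \sqrt{3}\right) 45 \left(-13\right) = \left(225 + 270 i \sqrt{3}\right) \left(-13\right) = -2925 - 3510 i \sqrt{3}$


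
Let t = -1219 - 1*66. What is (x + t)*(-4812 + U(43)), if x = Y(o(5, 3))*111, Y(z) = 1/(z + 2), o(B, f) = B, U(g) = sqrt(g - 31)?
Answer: 42749808/7 - 17768*sqrt(3)/7 ≈ 6.1027e+6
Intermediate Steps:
U(g) = sqrt(-31 + g)
t = -1285 (t = -1219 - 66 = -1285)
Y(z) = 1/(2 + z)
x = 111/7 (x = 111/(2 + 5) = 111/7 ≈ 15.857)
(x + t)*(-4812 + U(43)) = (111/7 - 1285)*(-4812 + sqrt(-31 + 43)) = -8884*(-4812 + sqrt(12))/7 = -8884*(-4812 + 2*sqrt(3))/7 = 42749808/7 - 17768*sqrt(3)/7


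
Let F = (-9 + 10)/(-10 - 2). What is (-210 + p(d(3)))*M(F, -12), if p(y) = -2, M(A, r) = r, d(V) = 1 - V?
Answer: 2544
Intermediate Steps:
F = -1/12 (F = 1/(-12) = 1*(-1/12) = -1/12 ≈ -0.083333)
(-210 + p(d(3)))*M(F, -12) = (-210 - 2)*(-12) = -212*(-12) = 2544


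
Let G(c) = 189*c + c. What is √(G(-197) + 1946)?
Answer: 2*I*√8871 ≈ 188.37*I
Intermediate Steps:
G(c) = 190*c
√(G(-197) + 1946) = √(190*(-197) + 1946) = √(-37430 + 1946) = √(-35484) = 2*I*√8871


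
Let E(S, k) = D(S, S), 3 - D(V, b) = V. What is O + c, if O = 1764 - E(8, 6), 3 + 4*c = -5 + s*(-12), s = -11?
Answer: 1800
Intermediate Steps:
D(V, b) = 3 - V
E(S, k) = 3 - S
c = 31 (c = -¾ + (-5 - 11*(-12))/4 = -¾ + (-5 + 132)/4 = -¾ + (¼)*127 = -¾ + 127/4 = 31)
O = 1769 (O = 1764 - (3 - 1*8) = 1764 - (3 - 8) = 1764 - 1*(-5) = 1764 + 5 = 1769)
O + c = 1769 + 31 = 1800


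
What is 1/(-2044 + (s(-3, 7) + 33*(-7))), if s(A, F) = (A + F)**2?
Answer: -1/2259 ≈ -0.00044267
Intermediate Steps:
1/(-2044 + (s(-3, 7) + 33*(-7))) = 1/(-2044 + ((-3 + 7)**2 + 33*(-7))) = 1/(-2044 + (4**2 - 231)) = 1/(-2044 + (16 - 231)) = 1/(-2044 - 215) = 1/(-2259) = -1/2259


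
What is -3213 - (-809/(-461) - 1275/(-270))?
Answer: -26715221/8298 ≈ -3219.5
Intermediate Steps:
-3213 - (-809/(-461) - 1275/(-270)) = -3213 - (-809*(-1/461) - 1275*(-1/270)) = -3213 - (809/461 + 85/18) = -3213 - 1*53747/8298 = -3213 - 53747/8298 = -26715221/8298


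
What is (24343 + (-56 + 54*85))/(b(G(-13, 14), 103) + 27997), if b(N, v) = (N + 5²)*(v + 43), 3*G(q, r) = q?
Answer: 86631/93043 ≈ 0.93109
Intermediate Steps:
G(q, r) = q/3
b(N, v) = (25 + N)*(43 + v) (b(N, v) = (N + 25)*(43 + v) = (25 + N)*(43 + v))
(24343 + (-56 + 54*85))/(b(G(-13, 14), 103) + 27997) = (24343 + (-56 + 54*85))/((1075 + 25*103 + 43*((⅓)*(-13)) + ((⅓)*(-13))*103) + 27997) = (24343 + (-56 + 4590))/((1075 + 2575 + 43*(-13/3) - 13/3*103) + 27997) = (24343 + 4534)/((1075 + 2575 - 559/3 - 1339/3) + 27997) = 28877/(9052/3 + 27997) = 28877/(93043/3) = 28877*(3/93043) = 86631/93043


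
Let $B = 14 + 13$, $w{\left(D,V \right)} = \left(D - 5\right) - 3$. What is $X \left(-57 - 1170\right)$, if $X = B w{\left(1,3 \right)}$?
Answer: $231903$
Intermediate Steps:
$w{\left(D,V \right)} = -8 + D$ ($w{\left(D,V \right)} = \left(-5 + D\right) - 3 = -8 + D$)
$B = 27$
$X = -189$ ($X = 27 \left(-8 + 1\right) = 27 \left(-7\right) = -189$)
$X \left(-57 - 1170\right) = - 189 \left(-57 - 1170\right) = \left(-189\right) \left(-1227\right) = 231903$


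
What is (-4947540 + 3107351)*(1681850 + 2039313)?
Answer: -6847643219807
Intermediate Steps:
(-4947540 + 3107351)*(1681850 + 2039313) = -1840189*3721163 = -6847643219807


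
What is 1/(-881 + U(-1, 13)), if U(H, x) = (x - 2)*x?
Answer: -1/738 ≈ -0.0013550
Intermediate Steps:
U(H, x) = x*(-2 + x) (U(H, x) = (-2 + x)*x = x*(-2 + x))
1/(-881 + U(-1, 13)) = 1/(-881 + 13*(-2 + 13)) = 1/(-881 + 13*11) = 1/(-881 + 143) = 1/(-738) = -1/738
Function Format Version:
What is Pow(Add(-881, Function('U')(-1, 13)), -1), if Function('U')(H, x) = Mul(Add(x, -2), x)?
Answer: Rational(-1, 738) ≈ -0.0013550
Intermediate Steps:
Function('U')(H, x) = Mul(x, Add(-2, x)) (Function('U')(H, x) = Mul(Add(-2, x), x) = Mul(x, Add(-2, x)))
Pow(Add(-881, Function('U')(-1, 13)), -1) = Pow(Add(-881, Mul(13, Add(-2, 13))), -1) = Pow(Add(-881, Mul(13, 11)), -1) = Pow(Add(-881, 143), -1) = Pow(-738, -1) = Rational(-1, 738)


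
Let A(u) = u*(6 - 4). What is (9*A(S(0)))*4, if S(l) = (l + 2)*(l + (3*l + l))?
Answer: 0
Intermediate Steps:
S(l) = 5*l*(2 + l) (S(l) = (2 + l)*(l + 4*l) = (2 + l)*(5*l) = 5*l*(2 + l))
A(u) = 2*u (A(u) = u*2 = 2*u)
(9*A(S(0)))*4 = (9*(2*(5*0*(2 + 0))))*4 = (9*(2*(5*0*2)))*4 = (9*(2*0))*4 = (9*0)*4 = 0*4 = 0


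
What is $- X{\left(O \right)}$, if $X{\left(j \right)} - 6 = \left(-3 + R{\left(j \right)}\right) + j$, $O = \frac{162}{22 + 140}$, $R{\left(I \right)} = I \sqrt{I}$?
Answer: $-5$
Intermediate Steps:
$R{\left(I \right)} = I^{\frac{3}{2}}$
$O = 1$ ($O = \frac{162}{162} = 162 \cdot \frac{1}{162} = 1$)
$X{\left(j \right)} = 3 + j + j^{\frac{3}{2}}$ ($X{\left(j \right)} = 6 + \left(\left(-3 + j^{\frac{3}{2}}\right) + j\right) = 6 + \left(-3 + j + j^{\frac{3}{2}}\right) = 3 + j + j^{\frac{3}{2}}$)
$- X{\left(O \right)} = - (3 + 1 + 1^{\frac{3}{2}}) = - (3 + 1 + 1) = \left(-1\right) 5 = -5$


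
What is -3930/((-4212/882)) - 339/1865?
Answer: 59843954/72735 ≈ 822.77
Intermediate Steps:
-3930/((-4212/882)) - 339/1865 = -3930/((-4212*1/882)) - 339*1/1865 = -3930/(-234/49) - 339/1865 = -3930*(-49/234) - 339/1865 = 32095/39 - 339/1865 = 59843954/72735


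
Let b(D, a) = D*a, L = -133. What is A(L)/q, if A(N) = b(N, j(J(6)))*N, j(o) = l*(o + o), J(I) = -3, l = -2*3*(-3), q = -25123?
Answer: 272916/3589 ≈ 76.042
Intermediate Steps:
l = 18 (l = -6*(-3) = 18)
j(o) = 36*o (j(o) = 18*(o + o) = 18*(2*o) = 36*o)
A(N) = -108*N² (A(N) = (N*(36*(-3)))*N = (N*(-108))*N = (-108*N)*N = -108*N²)
A(L)/q = -108*(-133)²/(-25123) = -108*17689*(-1/25123) = -1910412*(-1/25123) = 272916/3589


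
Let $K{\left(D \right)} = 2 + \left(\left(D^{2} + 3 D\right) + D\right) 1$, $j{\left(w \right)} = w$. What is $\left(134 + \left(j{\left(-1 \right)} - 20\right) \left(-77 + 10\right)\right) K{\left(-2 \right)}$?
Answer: $-3082$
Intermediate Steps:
$K{\left(D \right)} = 2 + D^{2} + 4 D$ ($K{\left(D \right)} = 2 + \left(D^{2} + 4 D\right) 1 = 2 + \left(D^{2} + 4 D\right) = 2 + D^{2} + 4 D$)
$\left(134 + \left(j{\left(-1 \right)} - 20\right) \left(-77 + 10\right)\right) K{\left(-2 \right)} = \left(134 + \left(-1 - 20\right) \left(-77 + 10\right)\right) \left(2 + \left(-2\right)^{2} + 4 \left(-2\right)\right) = \left(134 - -1407\right) \left(2 + 4 - 8\right) = \left(134 + 1407\right) \left(-2\right) = 1541 \left(-2\right) = -3082$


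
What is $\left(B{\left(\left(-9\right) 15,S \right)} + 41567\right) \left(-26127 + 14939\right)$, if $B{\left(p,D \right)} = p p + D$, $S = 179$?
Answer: $-670955548$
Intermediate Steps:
$B{\left(p,D \right)} = D + p^{2}$ ($B{\left(p,D \right)} = p^{2} + D = D + p^{2}$)
$\left(B{\left(\left(-9\right) 15,S \right)} + 41567\right) \left(-26127 + 14939\right) = \left(\left(179 + \left(\left(-9\right) 15\right)^{2}\right) + 41567\right) \left(-26127 + 14939\right) = \left(\left(179 + \left(-135\right)^{2}\right) + 41567\right) \left(-11188\right) = \left(\left(179 + 18225\right) + 41567\right) \left(-11188\right) = \left(18404 + 41567\right) \left(-11188\right) = 59971 \left(-11188\right) = -670955548$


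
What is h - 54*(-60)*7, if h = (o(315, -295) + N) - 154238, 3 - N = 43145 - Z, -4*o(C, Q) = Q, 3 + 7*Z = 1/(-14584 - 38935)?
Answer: -261683665897/1498532 ≈ -1.7463e+5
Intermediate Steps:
Z = -160558/374633 (Z = -3/7 + 1/(7*(-14584 - 38935)) = -3/7 + (1/7)/(-53519) = -3/7 + (1/7)*(-1/53519) = -3/7 - 1/374633 = -160558/374633 ≈ -0.42857)
o(C, Q) = -Q/4
N = -16162577444/374633 (N = 3 - (43145 - 1*(-160558/374633)) = 3 - (43145 + 160558/374633) = 3 - 1*16163701343/374633 = 3 - 16163701343/374633 = -16162577444/374633 ≈ -43142.)
h = -295670371657/1498532 (h = (-1/4*(-295) - 16162577444/374633) - 154238 = (295/4 - 16162577444/374633) - 154238 = -64539793041/1498532 - 154238 = -295670371657/1498532 ≈ -1.9731e+5)
h - 54*(-60)*7 = -295670371657/1498532 - 54*(-60)*7 = -295670371657/1498532 + 3240*7 = -295670371657/1498532 + 22680 = -261683665897/1498532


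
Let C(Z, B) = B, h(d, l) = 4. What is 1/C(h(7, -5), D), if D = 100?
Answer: 1/100 ≈ 0.010000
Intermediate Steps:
1/C(h(7, -5), D) = 1/100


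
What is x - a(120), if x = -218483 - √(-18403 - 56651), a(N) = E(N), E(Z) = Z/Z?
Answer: -218484 - I*√75054 ≈ -2.1848e+5 - 273.96*I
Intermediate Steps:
E(Z) = 1
a(N) = 1
x = -218483 - I*√75054 (x = -218483 - √(-75054) = -218483 - I*√75054 ≈ -2.1848e+5 - 273.96*I)
x - a(120) = (-218483 - I*√75054) - 1*1 = (-218483 - I*√75054) - 1 = -218484 - I*√75054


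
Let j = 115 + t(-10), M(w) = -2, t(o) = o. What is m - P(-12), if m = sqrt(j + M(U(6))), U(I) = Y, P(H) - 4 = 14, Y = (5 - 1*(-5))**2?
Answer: -18 + sqrt(103) ≈ -7.8511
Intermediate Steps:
Y = 100 (Y = (5 + 5)**2 = 10**2 = 100)
P(H) = 18 (P(H) = 4 + 14 = 18)
U(I) = 100
j = 105 (j = 115 - 10 = 105)
m = sqrt(103) (m = sqrt(105 - 2) = sqrt(103) ≈ 10.149)
m - P(-12) = sqrt(103) - 1*18 = sqrt(103) - 18 = -18 + sqrt(103)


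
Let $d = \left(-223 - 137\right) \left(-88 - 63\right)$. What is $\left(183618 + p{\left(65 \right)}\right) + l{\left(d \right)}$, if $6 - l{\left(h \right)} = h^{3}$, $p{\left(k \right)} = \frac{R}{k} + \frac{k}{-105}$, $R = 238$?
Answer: $- \frac{219265849082789087}{1365} \approx -1.6063 \cdot 10^{14}$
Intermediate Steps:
$p{\left(k \right)} = \frac{238}{k} - \frac{k}{105}$ ($p{\left(k \right)} = \frac{238}{k} + \frac{k}{-105} = \frac{238}{k} + k \left(- \frac{1}{105}\right) = \frac{238}{k} - \frac{k}{105}$)
$d = 54360$ ($d = \left(-360\right) \left(-151\right) = 54360$)
$l{\left(h \right)} = 6 - h^{3}$
$\left(183618 + p{\left(65 \right)}\right) + l{\left(d \right)} = \left(183618 + \left(\frac{238}{65} - \frac{13}{21}\right)\right) + \left(6 - 54360^{3}\right) = \left(183618 + \left(238 \cdot \frac{1}{65} - \frac{13}{21}\right)\right) + \left(6 - 160634321856000\right) = \left(183618 + \left(\frac{238}{65} - \frac{13}{21}\right)\right) + \left(6 - 160634321856000\right) = \left(183618 + \frac{4153}{1365}\right) - 160634321855994 = \frac{250642723}{1365} - 160634321855994 = - \frac{219265849082789087}{1365}$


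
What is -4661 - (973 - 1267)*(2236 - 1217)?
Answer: 294925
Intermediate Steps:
-4661 - (973 - 1267)*(2236 - 1217) = -4661 - (-294)*1019 = -4661 - 1*(-299586) = -4661 + 299586 = 294925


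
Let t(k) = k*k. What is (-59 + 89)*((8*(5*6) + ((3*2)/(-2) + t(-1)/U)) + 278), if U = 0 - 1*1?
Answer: 15420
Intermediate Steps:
t(k) = k²
U = -1 (U = 0 - 1 = -1)
(-59 + 89)*((8*(5*6) + ((3*2)/(-2) + t(-1)/U)) + 278) = (-59 + 89)*((8*(5*6) + ((3*2)/(-2) + (-1)²/(-1))) + 278) = 30*((8*30 + (6*(-½) + 1*(-1))) + 278) = 30*((240 + (-3 - 1)) + 278) = 30*((240 - 4) + 278) = 30*(236 + 278) = 30*514 = 15420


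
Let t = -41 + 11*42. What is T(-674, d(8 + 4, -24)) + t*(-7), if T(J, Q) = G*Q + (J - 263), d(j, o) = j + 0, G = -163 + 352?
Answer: -1616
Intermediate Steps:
G = 189
d(j, o) = j
T(J, Q) = -263 + J + 189*Q (T(J, Q) = 189*Q + (J - 263) = 189*Q + (-263 + J) = -263 + J + 189*Q)
t = 421 (t = -41 + 462 = 421)
T(-674, d(8 + 4, -24)) + t*(-7) = (-263 - 674 + 189*(8 + 4)) + 421*(-7) = (-263 - 674 + 189*12) - 2947 = (-263 - 674 + 2268) - 2947 = 1331 - 2947 = -1616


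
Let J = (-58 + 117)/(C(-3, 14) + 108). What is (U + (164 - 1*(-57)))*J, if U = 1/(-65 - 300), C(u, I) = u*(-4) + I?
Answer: 2379588/24455 ≈ 97.305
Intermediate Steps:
C(u, I) = I - 4*u (C(u, I) = -4*u + I = I - 4*u)
U = -1/365 (U = 1/(-365) = -1/365 ≈ -0.0027397)
J = 59/134 (J = (-58 + 117)/((14 - 4*(-3)) + 108) = 59/((14 + 12) + 108) = 59/(26 + 108) = 59/134 ≈ 0.44030)
(U + (164 - 1*(-57)))*J = (-1/365 + (164 - 1*(-57)))*(59/134) = (-1/365 + (164 + 57))*(59/134) = (-1/365 + 221)*(59/134) = (80664/365)*(59/134) = 2379588/24455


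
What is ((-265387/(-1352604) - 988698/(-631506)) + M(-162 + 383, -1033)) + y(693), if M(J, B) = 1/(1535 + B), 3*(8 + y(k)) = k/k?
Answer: -210927121450843/35733093824604 ≈ -5.9028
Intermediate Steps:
y(k) = -23/3 (y(k) = -8 + (k/k)/3 = -8 + (⅓)*1 = -8 + ⅓ = -23/3)
((-265387/(-1352604) - 988698/(-631506)) + M(-162 + 383, -1033)) + y(693) = ((-265387/(-1352604) - 988698/(-631506)) + 1/(1535 - 1033)) - 23/3 = ((-265387*(-1/1352604) - 988698*(-1/631506)) + 1/502) - 23/3 = ((265387/1352604 + 164783/105251) + 1/502) - 23/3 = (250818392069/142362923604 + 1/502) - 23/3 = 63026597871121/35733093824604 - 23/3 = -210927121450843/35733093824604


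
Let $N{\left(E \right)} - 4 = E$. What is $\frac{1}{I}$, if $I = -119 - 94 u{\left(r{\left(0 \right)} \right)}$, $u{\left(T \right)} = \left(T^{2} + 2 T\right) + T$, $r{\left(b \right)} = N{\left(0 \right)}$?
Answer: $- \frac{1}{2751} \approx -0.0003635$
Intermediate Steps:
$N{\left(E \right)} = 4 + E$
$r{\left(b \right)} = 4$ ($r{\left(b \right)} = 4 + 0 = 4$)
$u{\left(T \right)} = T^{2} + 3 T$
$I = -2751$ ($I = -119 - 94 \cdot 4 \left(3 + 4\right) = -119 - 94 \cdot 4 \cdot 7 = -119 - 2632 = -2751$)
$\frac{1}{I} = \frac{1}{-2751} = - \frac{1}{2751}$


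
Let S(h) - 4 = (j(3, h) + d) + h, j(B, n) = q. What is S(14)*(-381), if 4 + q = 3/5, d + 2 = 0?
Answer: -24003/5 ≈ -4800.6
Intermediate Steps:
d = -2 (d = -2 + 0 = -2)
q = -17/5 (q = -4 + 3/5 = -4 + 3*(⅕) = -4 + ⅗ = -17/5 ≈ -3.4000)
j(B, n) = -17/5
S(h) = -7/5 + h (S(h) = 4 + ((-17/5 - 2) + h) = 4 + (-27/5 + h) = -7/5 + h)
S(14)*(-381) = (-7/5 + 14)*(-381) = (63/5)*(-381) = -24003/5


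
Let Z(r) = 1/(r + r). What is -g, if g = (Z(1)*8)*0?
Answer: 0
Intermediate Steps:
Z(r) = 1/(2*r)
g = 0 (g = (((1/2)/1)*8)*0 = (((1/2)*1)*8)*0 = ((1/2)*8)*0 = 4*0 = 0)
-g = -1*0 = 0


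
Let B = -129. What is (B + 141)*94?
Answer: 1128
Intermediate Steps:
(B + 141)*94 = (-129 + 141)*94 = 12*94 = 1128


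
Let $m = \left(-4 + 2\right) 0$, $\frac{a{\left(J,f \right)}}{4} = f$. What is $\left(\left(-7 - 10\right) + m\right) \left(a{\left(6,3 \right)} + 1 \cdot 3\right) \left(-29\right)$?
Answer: $7395$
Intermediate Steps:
$a{\left(J,f \right)} = 4 f$
$m = 0$ ($m = \left(-2\right) 0 = 0$)
$\left(\left(-7 - 10\right) + m\right) \left(a{\left(6,3 \right)} + 1 \cdot 3\right) \left(-29\right) = \left(\left(-7 - 10\right) + 0\right) \left(4 \cdot 3 + 1 \cdot 3\right) \left(-29\right) = \left(-17 + 0\right) \left(12 + 3\right) \left(-29\right) = \left(-17\right) 15 \left(-29\right) = \left(-255\right) \left(-29\right) = 7395$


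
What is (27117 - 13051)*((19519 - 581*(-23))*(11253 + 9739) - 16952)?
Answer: 9708943859472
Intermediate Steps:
(27117 - 13051)*((19519 - 581*(-23))*(11253 + 9739) - 16952) = 14066*((19519 + 13363)*20992 - 16952) = 14066*(32882*20992 - 16952) = 14066*(690258944 - 16952) = 14066*690241992 = 9708943859472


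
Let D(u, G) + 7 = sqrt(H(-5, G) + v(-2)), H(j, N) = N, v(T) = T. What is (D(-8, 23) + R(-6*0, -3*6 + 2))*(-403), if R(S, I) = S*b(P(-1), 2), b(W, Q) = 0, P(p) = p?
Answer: 2821 - 403*sqrt(21) ≈ 974.22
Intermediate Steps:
R(S, I) = 0 (R(S, I) = S*0 = 0)
D(u, G) = -7 + sqrt(-2 + G) (D(u, G) = -7 + sqrt(G - 2) = -7 + sqrt(-2 + G))
(D(-8, 23) + R(-6*0, -3*6 + 2))*(-403) = ((-7 + sqrt(-2 + 23)) + 0)*(-403) = ((-7 + sqrt(21)) + 0)*(-403) = (-7 + sqrt(21))*(-403) = 2821 - 403*sqrt(21)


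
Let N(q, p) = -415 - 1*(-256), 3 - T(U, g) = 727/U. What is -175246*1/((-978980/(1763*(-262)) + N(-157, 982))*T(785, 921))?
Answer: 15885883854415/29492878118 ≈ 538.63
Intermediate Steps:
T(U, g) = 3 - 727/U
N(q, p) = -159 (N(q, p) = -415 + 256 = -159)
-175246*1/((-978980/(1763*(-262)) + N(-157, 982))*T(785, 921)) = -175246*1/((3 - 727/785)*(-978980/(1763*(-262)) - 159)) = -175246*1/((3 - 727*1/785)*(-978980/(-461906) - 159)) = -175246*1/((3 - 727/785)*(-978980*(-1/461906) - 159)) = -175246*785/(1628*(489490/230953 - 159)) = -175246/(1628/(785*(1/(-36232037/230953)))) = -175246/(1628/(785*(-230953/36232037))) = -175246/((1628/785)*(-36232037/230953)) = -175246/(-58985756236/181298105) = -175246*(-181298105/58985756236) = 15885883854415/29492878118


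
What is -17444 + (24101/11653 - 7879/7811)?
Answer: -1587684054928/91021583 ≈ -17443.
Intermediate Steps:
-17444 + (24101/11653 - 7879/7811) = -17444 + 96438924/91021583 = -1587684054928/91021583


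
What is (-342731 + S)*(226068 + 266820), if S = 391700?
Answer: 24136232472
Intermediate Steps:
(-342731 + S)*(226068 + 266820) = (-342731 + 391700)*(226068 + 266820) = 48969*492888 = 24136232472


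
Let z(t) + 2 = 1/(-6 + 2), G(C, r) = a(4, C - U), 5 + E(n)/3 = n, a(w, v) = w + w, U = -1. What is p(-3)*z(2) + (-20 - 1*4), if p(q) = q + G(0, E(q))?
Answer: -141/4 ≈ -35.250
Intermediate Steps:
a(w, v) = 2*w
E(n) = -15 + 3*n
G(C, r) = 8 (G(C, r) = 2*4 = 8)
p(q) = 8 + q (p(q) = q + 8 = 8 + q)
z(t) = -9/4 (z(t) = -2 + 1/(-6 + 2) = -2 + 1/(-4) = -2 - ¼ = -9/4)
p(-3)*z(2) + (-20 - 1*4) = (8 - 3)*(-9/4) + (-20 - 1*4) = 5*(-9/4) + (-20 - 4) = -45/4 - 24 = -141/4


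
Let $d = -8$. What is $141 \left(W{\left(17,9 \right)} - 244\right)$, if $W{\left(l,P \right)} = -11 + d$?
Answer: $-37083$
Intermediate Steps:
$W{\left(l,P \right)} = -19$ ($W{\left(l,P \right)} = -11 - 8 = -19$)
$141 \left(W{\left(17,9 \right)} - 244\right) = 141 \left(-19 - 244\right) = 141 \left(-263\right) = -37083$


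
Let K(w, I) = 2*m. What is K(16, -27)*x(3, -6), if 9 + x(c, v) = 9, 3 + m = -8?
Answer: 0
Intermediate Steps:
m = -11 (m = -3 - 8 = -11)
x(c, v) = 0 (x(c, v) = -9 + 9 = 0)
K(w, I) = -22 (K(w, I) = 2*(-11) = -22)
K(16, -27)*x(3, -6) = -22*0 = 0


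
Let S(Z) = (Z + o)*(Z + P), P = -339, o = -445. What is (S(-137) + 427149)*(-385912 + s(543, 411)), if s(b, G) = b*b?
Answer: -64124834403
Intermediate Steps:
S(Z) = (-445 + Z)*(-339 + Z) (S(Z) = (Z - 445)*(Z - 339) = (-445 + Z)*(-339 + Z))
s(b, G) = b²
(S(-137) + 427149)*(-385912 + s(543, 411)) = ((150855 + (-137)² - 784*(-137)) + 427149)*(-385912 + 543²) = ((150855 + 18769 + 107408) + 427149)*(-385912 + 294849) = (277032 + 427149)*(-91063) = 704181*(-91063) = -64124834403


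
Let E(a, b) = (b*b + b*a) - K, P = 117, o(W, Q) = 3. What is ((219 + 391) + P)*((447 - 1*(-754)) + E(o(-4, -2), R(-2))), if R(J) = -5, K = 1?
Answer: 879670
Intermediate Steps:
E(a, b) = -1 + b² + a*b (E(a, b) = (b*b + b*a) - 1*1 = (b² + a*b) - 1 = -1 + b² + a*b)
((219 + 391) + P)*((447 - 1*(-754)) + E(o(-4, -2), R(-2))) = ((219 + 391) + 117)*((447 - 1*(-754)) + (-1 + (-5)² + 3*(-5))) = (610 + 117)*((447 + 754) + (-1 + 25 - 15)) = 727*(1201 + 9) = 727*1210 = 879670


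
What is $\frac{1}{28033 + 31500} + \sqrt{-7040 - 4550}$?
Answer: $\frac{1}{59533} + i \sqrt{11590} \approx 1.6797 \cdot 10^{-5} + 107.66 i$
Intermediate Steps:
$\frac{1}{28033 + 31500} + \sqrt{-7040 - 4550} = \frac{1}{59533} + \sqrt{-11590} = \frac{1}{59533} + i \sqrt{11590}$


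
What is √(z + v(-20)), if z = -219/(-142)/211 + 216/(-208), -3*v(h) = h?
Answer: 10*√19237311834/584259 ≈ 2.3739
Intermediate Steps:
v(h) = -h/3
z = -200820/194753 (z = -219*(-1/142)*(1/211) + 216*(-1/208) = (219/142)*(1/211) - 27/26 = 219/29962 - 27/26 = -200820/194753 ≈ -1.0312)
√(z + v(-20)) = √(-200820/194753 - ⅓*(-20)) = √(-200820/194753 + 20/3) = √(3292600/584259) = 10*√19237311834/584259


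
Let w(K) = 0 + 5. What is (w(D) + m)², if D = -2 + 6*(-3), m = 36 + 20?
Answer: 3721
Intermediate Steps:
m = 56
D = -20 (D = -2 - 18 = -20)
w(K) = 5
(w(D) + m)² = (5 + 56)² = 61² = 3721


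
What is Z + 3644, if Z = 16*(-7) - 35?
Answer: 3497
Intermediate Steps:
Z = -147 (Z = -112 - 35 = -147)
Z + 3644 = -147 + 3644 = 3497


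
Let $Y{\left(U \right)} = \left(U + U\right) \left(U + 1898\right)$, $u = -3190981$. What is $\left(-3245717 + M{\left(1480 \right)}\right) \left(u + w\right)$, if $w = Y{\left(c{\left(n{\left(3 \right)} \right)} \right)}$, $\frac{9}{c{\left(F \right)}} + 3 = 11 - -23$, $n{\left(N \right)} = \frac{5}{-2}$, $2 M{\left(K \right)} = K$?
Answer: $\frac{9947390985384615}{961} \approx 1.0351 \cdot 10^{13}$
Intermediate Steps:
$M{\left(K \right)} = \frac{K}{2}$
$n{\left(N \right)} = - \frac{5}{2}$ ($n{\left(N \right)} = 5 \left(- \frac{1}{2}\right) = - \frac{5}{2}$)
$c{\left(F \right)} = \frac{9}{31}$ ($c{\left(F \right)} = \frac{9}{-3 + \left(11 - -23\right)} = \frac{9}{-3 + \left(11 + 23\right)} = \frac{9}{-3 + 34} = \frac{9}{31}$)
$Y{\left(U \right)} = 2 U \left(1898 + U\right)$
$w = \frac{1059246}{961}$ ($w = 2 \cdot \frac{9}{31} \left(1898 + \frac{9}{31}\right) = 2 \cdot \frac{9}{31} \cdot \frac{58847}{31} = \frac{1059246}{961} \approx 1102.2$)
$\left(-3245717 + M{\left(1480 \right)}\right) \left(u + w\right) = \left(-3245717 + \frac{1}{2} \cdot 1480\right) \left(-3190981 + \frac{1059246}{961}\right) = \left(-3245717 + 740\right) \left(- \frac{3065473495}{961}\right) = \left(-3244977\right) \left(- \frac{3065473495}{961}\right) = \frac{9947390985384615}{961}$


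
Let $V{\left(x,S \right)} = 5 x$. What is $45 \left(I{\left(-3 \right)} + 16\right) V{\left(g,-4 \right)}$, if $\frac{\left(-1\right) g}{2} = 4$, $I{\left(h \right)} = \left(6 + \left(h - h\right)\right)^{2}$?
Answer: $-93600$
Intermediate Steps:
$I{\left(h \right)} = 36$ ($I{\left(h \right)} = \left(6 + 0\right)^{2} = 6^{2} = 36$)
$g = -8$ ($g = \left(-2\right) 4 = -8$)
$45 \left(I{\left(-3 \right)} + 16\right) V{\left(g,-4 \right)} = 45 \left(36 + 16\right) 5 \left(-8\right) = 45 \cdot 52 \left(-40\right) = 2340 \left(-40\right) = -93600$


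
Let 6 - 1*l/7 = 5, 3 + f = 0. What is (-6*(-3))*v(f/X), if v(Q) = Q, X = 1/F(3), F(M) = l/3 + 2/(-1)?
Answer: -18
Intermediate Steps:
f = -3 (f = -3 + 0 = -3)
l = 7 (l = 42 - 7*5 = 42 - 35 = 7)
F(M) = ⅓ (F(M) = 7/3 + 2/(-1) = 7*(⅓) + 2*(-1) = 7/3 - 2 = ⅓)
X = 3 (X = 1/(⅓) = 3)
(-6*(-3))*v(f/X) = (-6*(-3))*(-3/3) = 18*(-3*⅓) = 18*(-1) = -18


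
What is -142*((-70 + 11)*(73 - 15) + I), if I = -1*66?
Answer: 495296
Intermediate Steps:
I = -66
-142*((-70 + 11)*(73 - 15) + I) = -142*((-70 + 11)*(73 - 15) - 66) = -142*(-59*58 - 66) = -142*(-3422 - 66) = -142*(-3488) = -1*(-495296) = 495296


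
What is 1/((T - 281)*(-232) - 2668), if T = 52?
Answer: 1/50460 ≈ 1.9818e-5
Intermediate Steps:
1/((T - 281)*(-232) - 2668) = 1/((52 - 281)*(-232) - 2668) = 1/(-229*(-232) - 2668) = 1/(53128 - 2668) = 1/50460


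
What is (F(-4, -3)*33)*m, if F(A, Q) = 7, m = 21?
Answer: 4851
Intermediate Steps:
(F(-4, -3)*33)*m = (7*33)*21 = 231*21 = 4851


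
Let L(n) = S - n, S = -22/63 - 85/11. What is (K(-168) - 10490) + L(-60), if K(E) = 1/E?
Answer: -57868729/5544 ≈ -10438.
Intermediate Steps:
S = -5597/693 (S = -22*1/63 - 85*1/11 = -22/63 - 85/11 = -5597/693 ≈ -8.0765)
L(n) = -5597/693 - n
(K(-168) - 10490) + L(-60) = (1/(-168) - 10490) + (-5597/693 - 1*(-60)) = (-1/168 - 10490) + (-5597/693 + 60) = -1762321/168 + 35983/693 = -57868729/5544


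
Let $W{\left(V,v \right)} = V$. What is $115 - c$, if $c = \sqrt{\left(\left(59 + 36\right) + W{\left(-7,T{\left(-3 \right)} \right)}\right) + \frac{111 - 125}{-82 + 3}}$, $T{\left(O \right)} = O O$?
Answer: $115 - \frac{9 \sqrt{6794}}{79} \approx 105.61$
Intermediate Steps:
$T{\left(O \right)} = O^{2}$
$c = \frac{9 \sqrt{6794}}{79}$ ($c = \sqrt{\left(\left(59 + 36\right) - 7\right) + \frac{111 - 125}{-82 + 3}} = \sqrt{\left(95 - 7\right) - \frac{14}{-79}} = \sqrt{88 - - \frac{14}{79}} = \sqrt{88 + \frac{14}{79}} = \sqrt{\frac{6966}{79}} = \frac{9 \sqrt{6794}}{79} \approx 9.3903$)
$115 - c = 115 - \frac{9 \sqrt{6794}}{79}$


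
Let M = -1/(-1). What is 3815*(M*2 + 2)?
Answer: 15260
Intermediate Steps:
M = 1 (M = -1*(-1) = 1)
3815*(M*2 + 2) = 3815*(1*2 + 2) = 3815*(2 + 2) = 3815*4 = 15260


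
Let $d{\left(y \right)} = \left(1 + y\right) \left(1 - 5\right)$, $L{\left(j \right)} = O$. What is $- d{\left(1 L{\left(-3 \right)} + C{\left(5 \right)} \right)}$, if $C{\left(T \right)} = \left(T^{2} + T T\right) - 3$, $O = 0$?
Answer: $192$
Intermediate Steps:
$C{\left(T \right)} = -3 + 2 T^{2}$ ($C{\left(T \right)} = \left(T^{2} + T^{2}\right) - 3 = 2 T^{2} - 3 = -3 + 2 T^{2}$)
$L{\left(j \right)} = 0$
$d{\left(y \right)} = -4 - 4 y$ ($d{\left(y \right)} = \left(1 + y\right) \left(-4\right) = -4 - 4 y$)
$- d{\left(1 L{\left(-3 \right)} + C{\left(5 \right)} \right)} = - (-4 - 4 \left(1 \cdot 0 - \left(3 - 2 \cdot 5^{2}\right)\right)) = - (-4 - 4 \left(0 + \left(-3 + 2 \cdot 25\right)\right)) = - (-4 - 4 \left(0 + \left(-3 + 50\right)\right)) = - (-4 - 4 \left(0 + 47\right)) = - (-4 - 188) = \left(-1\right) \left(-192\right) = 192$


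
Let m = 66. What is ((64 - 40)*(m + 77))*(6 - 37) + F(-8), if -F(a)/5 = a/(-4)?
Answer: -106402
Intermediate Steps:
F(a) = 5*a/4 (F(a) = -5*a/(-4) = -5*a*(-1)/4 = -(-5)*a/4 = 5*a/4)
((64 - 40)*(m + 77))*(6 - 37) + F(-8) = ((64 - 40)*(66 + 77))*(6 - 37) + (5/4)*(-8) = (24*143)*(-31) - 10 = 3432*(-31) - 10 = -106392 - 10 = -106402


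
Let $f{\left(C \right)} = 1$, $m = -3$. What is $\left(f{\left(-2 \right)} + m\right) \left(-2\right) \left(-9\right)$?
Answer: $-36$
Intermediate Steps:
$\left(f{\left(-2 \right)} + m\right) \left(-2\right) \left(-9\right) = \left(1 - 3\right) \left(-2\right) \left(-9\right) = \left(-2\right) \left(-2\right) \left(-9\right) = 4 \left(-9\right) = -36$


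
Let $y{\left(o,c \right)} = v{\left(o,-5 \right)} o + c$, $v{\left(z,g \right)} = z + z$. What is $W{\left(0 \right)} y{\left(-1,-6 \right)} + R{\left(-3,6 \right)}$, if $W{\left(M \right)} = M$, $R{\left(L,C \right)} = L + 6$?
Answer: $3$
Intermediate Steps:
$v{\left(z,g \right)} = 2 z$
$R{\left(L,C \right)} = 6 + L$
$y{\left(o,c \right)} = c + 2 o^{2}$ ($y{\left(o,c \right)} = 2 o o + c = 2 o^{2} + c = c + 2 o^{2}$)
$W{\left(0 \right)} y{\left(-1,-6 \right)} + R{\left(-3,6 \right)} = 0 \left(-6 + 2 \left(-1\right)^{2}\right) + \left(6 - 3\right) = 0 \left(-6 + 2 \cdot 1\right) + 3 = 0 \left(-6 + 2\right) + 3 = 0 \left(-4\right) + 3 = 0 + 3 = 3$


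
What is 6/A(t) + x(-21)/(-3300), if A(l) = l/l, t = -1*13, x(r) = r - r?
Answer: 6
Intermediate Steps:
x(r) = 0
t = -13
A(l) = 1
6/A(t) + x(-21)/(-3300) = 6/1 + 0/(-3300) = 6*1 + 0*(-1/3300) = 6 + 0 = 6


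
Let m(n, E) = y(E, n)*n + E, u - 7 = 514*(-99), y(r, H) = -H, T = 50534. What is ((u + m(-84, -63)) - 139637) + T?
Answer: -147101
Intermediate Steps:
u = -50879 (u = 7 + 514*(-99) = 7 - 50886 = -50879)
m(n, E) = E - n² (m(n, E) = (-n)*n + E = -n² + E = E - n²)
((u + m(-84, -63)) - 139637) + T = ((-50879 + (-63 - 1*(-84)²)) - 139637) + 50534 = ((-50879 + (-63 - 1*7056)) - 139637) + 50534 = ((-50879 + (-63 - 7056)) - 139637) + 50534 = ((-50879 - 7119) - 139637) + 50534 = (-57998 - 139637) + 50534 = -197635 + 50534 = -147101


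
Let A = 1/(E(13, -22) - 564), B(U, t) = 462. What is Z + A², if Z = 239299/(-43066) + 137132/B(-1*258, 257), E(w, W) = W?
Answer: 497509603581449/1708093941708 ≈ 291.27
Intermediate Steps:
A = -1/586 (A = 1/(-22 - 564) = 1/(-586) = -1/586 ≈ -0.0017065)
Z = 2897585287/9948246 (Z = 239299/(-43066) + 137132/462 = 239299*(-1/43066) + 137132*(1/462) = -239299/43066 + 68566/231 = 2897585287/9948246 ≈ 291.27)
Z + A² = 2897585287/9948246 + (-1/586)² = 2897585287/9948246 + 1/343396 = 497509603581449/1708093941708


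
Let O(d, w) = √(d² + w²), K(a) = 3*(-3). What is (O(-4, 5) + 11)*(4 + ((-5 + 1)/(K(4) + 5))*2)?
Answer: 66 + 6*√41 ≈ 104.42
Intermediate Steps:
K(a) = -9
(O(-4, 5) + 11)*(4 + ((-5 + 1)/(K(4) + 5))*2) = (√((-4)² + 5²) + 11)*(4 + ((-5 + 1)/(-9 + 5))*2) = (√(16 + 25) + 11)*(4 - 4/(-4)*2) = (√41 + 11)*(4 - 4*(-¼)*2) = (11 + √41)*(4 + 1*2) = (11 + √41)*(4 + 2) = (11 + √41)*6 = 66 + 6*√41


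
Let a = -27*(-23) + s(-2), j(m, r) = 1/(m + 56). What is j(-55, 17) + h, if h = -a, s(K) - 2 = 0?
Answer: -622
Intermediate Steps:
s(K) = 2 (s(K) = 2 + 0 = 2)
j(m, r) = 1/(56 + m)
a = 623 (a = -27*(-23) + 2 = 621 + 2 = 623)
h = -623 (h = -1*623 = -623)
j(-55, 17) + h = 1/(56 - 55) - 623 = 1/1 - 623 = 1 - 623 = -622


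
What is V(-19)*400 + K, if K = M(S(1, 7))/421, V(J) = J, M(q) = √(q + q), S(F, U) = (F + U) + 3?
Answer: -7600 + √22/421 ≈ -7600.0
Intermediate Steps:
S(F, U) = 3 + F + U
M(q) = √2*√q (M(q) = √(2*q) = √2*√q)
K = √22/421 (K = (√2*√(3 + 1 + 7))/421 = (√2*√11)*(1/421) = √22*(1/421) = √22/421 ≈ 0.011141)
V(-19)*400 + K = -19*400 + √22/421 = -7600 + √22/421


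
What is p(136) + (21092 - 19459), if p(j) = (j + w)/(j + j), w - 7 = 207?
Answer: 222263/136 ≈ 1634.3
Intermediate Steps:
w = 214 (w = 7 + 207 = 214)
p(j) = (214 + j)/(2*j) (p(j) = (j + 214)/(j + j) = (214 + j)/((2*j)) = (214 + j)*(1/(2*j)) = (214 + j)/(2*j))
p(136) + (21092 - 19459) = (½)*(214 + 136)/136 + (21092 - 19459) = (½)*(1/136)*350 + 1633 = 175/136 + 1633 = 222263/136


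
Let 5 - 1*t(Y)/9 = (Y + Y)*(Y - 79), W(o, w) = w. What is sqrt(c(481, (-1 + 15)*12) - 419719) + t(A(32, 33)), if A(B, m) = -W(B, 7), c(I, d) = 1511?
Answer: -10791 + 4*I*sqrt(26138) ≈ -10791.0 + 646.69*I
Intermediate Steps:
A(B, m) = -7 (A(B, m) = -1*7 = -7)
t(Y) = 45 - 18*Y*(-79 + Y) (t(Y) = 45 - 9*(Y + Y)*(Y - 79) = 45 - 9*2*Y*(-79 + Y) = 45 - 18*Y*(-79 + Y))
sqrt(c(481, (-1 + 15)*12) - 419719) + t(A(32, 33)) = sqrt(1511 - 419719) + (45 - 18*(-7)**2 + 1422*(-7)) = sqrt(-418208) + (45 - 18*49 - 9954) = 4*I*sqrt(26138) + (45 - 882 - 9954) = 4*I*sqrt(26138) - 10791 = -10791 + 4*I*sqrt(26138)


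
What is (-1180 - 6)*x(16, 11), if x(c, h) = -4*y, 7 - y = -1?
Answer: 37952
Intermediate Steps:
y = 8 (y = 7 - 1*(-1) = 7 + 1 = 8)
x(c, h) = -32 (x(c, h) = -4*8 = -32)
(-1180 - 6)*x(16, 11) = (-1180 - 6)*(-32) = -1186*(-32) = 37952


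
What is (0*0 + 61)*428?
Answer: 26108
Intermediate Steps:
(0*0 + 61)*428 = (0 + 61)*428 = 61*428 = 26108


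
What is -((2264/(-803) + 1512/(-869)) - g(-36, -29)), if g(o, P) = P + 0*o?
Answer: -1550441/63437 ≈ -24.441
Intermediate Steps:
g(o, P) = P (g(o, P) = P + 0 = P)
-((2264/(-803) + 1512/(-869)) - g(-36, -29)) = -((2264/(-803) + 1512/(-869)) - 1*(-29)) = -((2264*(-1/803) + 1512*(-1/869)) + 29) = -((-2264/803 - 1512/869) + 29) = -(-289232/63437 + 29) = -1*1550441/63437 = -1550441/63437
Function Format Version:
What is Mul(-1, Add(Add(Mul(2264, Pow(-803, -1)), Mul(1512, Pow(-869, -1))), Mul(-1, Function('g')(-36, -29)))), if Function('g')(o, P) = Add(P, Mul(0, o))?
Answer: Rational(-1550441, 63437) ≈ -24.441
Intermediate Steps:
Function('g')(o, P) = P (Function('g')(o, P) = Add(P, 0) = P)
Mul(-1, Add(Add(Mul(2264, Pow(-803, -1)), Mul(1512, Pow(-869, -1))), Mul(-1, Function('g')(-36, -29)))) = Mul(-1, Add(Add(Mul(2264, Pow(-803, -1)), Mul(1512, Pow(-869, -1))), Mul(-1, -29))) = Mul(-1, Add(Add(Mul(2264, Rational(-1, 803)), Mul(1512, Rational(-1, 869))), 29)) = Mul(-1, Add(Add(Rational(-2264, 803), Rational(-1512, 869)), 29)) = Mul(-1, Add(Rational(-289232, 63437), 29)) = Mul(-1, Rational(1550441, 63437)) = Rational(-1550441, 63437)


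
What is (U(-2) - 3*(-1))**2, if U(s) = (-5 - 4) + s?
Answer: 64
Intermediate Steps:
U(s) = -9 + s
(U(-2) - 3*(-1))**2 = ((-9 - 2) - 3*(-1))**2 = (-11 + 3)**2 = (-8)**2 = 64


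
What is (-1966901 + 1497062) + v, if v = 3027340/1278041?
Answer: -600470478059/1278041 ≈ -4.6984e+5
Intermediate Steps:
v = 3027340/1278041 (v = 3027340*(1/1278041) = 3027340/1278041 ≈ 2.3687)
(-1966901 + 1497062) + v = (-1966901 + 1497062) + 3027340/1278041 = -469839 + 3027340/1278041 = -600470478059/1278041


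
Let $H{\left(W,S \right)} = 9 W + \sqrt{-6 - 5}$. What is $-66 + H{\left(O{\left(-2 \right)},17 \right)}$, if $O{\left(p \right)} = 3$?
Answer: $-39 + i \sqrt{11} \approx -39.0 + 3.3166 i$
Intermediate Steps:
$H{\left(W,S \right)} = 9 W + i \sqrt{11}$ ($H{\left(W,S \right)} = 9 W + \sqrt{-11} = 9 W + i \sqrt{11}$)
$-66 + H{\left(O{\left(-2 \right)},17 \right)} = -66 + \left(9 \cdot 3 + i \sqrt{11}\right) = -66 + \left(27 + i \sqrt{11}\right) = -39 + i \sqrt{11}$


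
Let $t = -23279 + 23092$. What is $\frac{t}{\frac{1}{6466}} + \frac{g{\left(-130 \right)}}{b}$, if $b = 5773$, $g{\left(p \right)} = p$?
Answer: $- \frac{6980376896}{5773} \approx -1.2091 \cdot 10^{6}$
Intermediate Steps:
$t = -187$
$\frac{t}{\frac{1}{6466}} + \frac{g{\left(-130 \right)}}{b} = - \frac{187}{\frac{1}{6466}} - \frac{130}{5773} = - 187 \frac{1}{\frac{1}{6466}} - \frac{130}{5773} = \left(-187\right) 6466 - \frac{130}{5773} = -1209142 - \frac{130}{5773} = - \frac{6980376896}{5773}$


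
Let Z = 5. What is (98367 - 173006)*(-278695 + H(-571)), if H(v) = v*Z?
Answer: 21014610450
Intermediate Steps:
H(v) = 5*v (H(v) = v*5 = 5*v)
(98367 - 173006)*(-278695 + H(-571)) = (98367 - 173006)*(-278695 + 5*(-571)) = -74639*(-278695 - 2855) = -74639*(-281550) = 21014610450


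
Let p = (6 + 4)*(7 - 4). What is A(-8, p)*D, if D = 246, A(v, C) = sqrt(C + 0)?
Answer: 246*sqrt(30) ≈ 1347.4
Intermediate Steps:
p = 30 (p = 10*3 = 30)
A(v, C) = sqrt(C)
A(-8, p)*D = sqrt(30)*246 = 246*sqrt(30)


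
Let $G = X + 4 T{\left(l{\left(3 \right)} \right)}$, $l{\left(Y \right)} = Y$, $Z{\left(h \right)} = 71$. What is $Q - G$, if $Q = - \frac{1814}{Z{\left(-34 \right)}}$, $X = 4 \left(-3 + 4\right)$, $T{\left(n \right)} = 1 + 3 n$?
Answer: $- \frac{4938}{71} \approx -69.549$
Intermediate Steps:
$X = 4$ ($X = 4 \cdot 1 = 4$)
$G = 44$ ($G = 4 + 4 \left(1 + 3 \cdot 3\right) = 4 + 4 \left(1 + 9\right) = 4 + 4 \cdot 10 = 4 + 40 = 44$)
$Q = - \frac{1814}{71} \approx -25.549$
$Q - G = - \frac{1814}{71} - 44 = - \frac{4938}{71}$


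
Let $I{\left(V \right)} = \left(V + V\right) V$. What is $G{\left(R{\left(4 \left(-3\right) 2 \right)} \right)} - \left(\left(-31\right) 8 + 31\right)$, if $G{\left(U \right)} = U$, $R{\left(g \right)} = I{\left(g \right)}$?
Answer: $1369$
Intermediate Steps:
$I{\left(V \right)} = 2 V^{2}$ ($I{\left(V \right)} = 2 V V = 2 V^{2}$)
$R{\left(g \right)} = 2 g^{2}$
$G{\left(R{\left(4 \left(-3\right) 2 \right)} \right)} - \left(\left(-31\right) 8 + 31\right) = 2 \left(4 \left(-3\right) 2\right)^{2} - \left(\left(-31\right) 8 + 31\right) = 2 \left(\left(-12\right) 2\right)^{2} - \left(-248 + 31\right) = 2 \left(-24\right)^{2} - -217 = 2 \cdot 576 + 217 = 1152 + 217 = 1369$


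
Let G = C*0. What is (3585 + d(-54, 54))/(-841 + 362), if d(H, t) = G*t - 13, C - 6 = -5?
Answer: -3572/479 ≈ -7.4572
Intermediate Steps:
C = 1 (C = 6 - 5 = 1)
G = 0 (G = 1*0 = 0)
d(H, t) = -13 (d(H, t) = 0*t - 13 = 0 - 13 = -13)
(3585 + d(-54, 54))/(-841 + 362) = (3585 - 13)/(-841 + 362) = 3572/(-479) = 3572*(-1/479) = -3572/479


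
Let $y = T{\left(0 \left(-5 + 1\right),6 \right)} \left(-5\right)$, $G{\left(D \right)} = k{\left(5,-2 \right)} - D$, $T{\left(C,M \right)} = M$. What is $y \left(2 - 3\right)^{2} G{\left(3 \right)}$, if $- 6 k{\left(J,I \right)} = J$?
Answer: $115$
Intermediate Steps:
$k{\left(J,I \right)} = - \frac{J}{6}$
$G{\left(D \right)} = - \frac{5}{6} - D$ ($G{\left(D \right)} = \left(- \frac{1}{6}\right) 5 - D = - \frac{5}{6} - D$)
$y = -30$ ($y = 6 \left(-5\right) = -30$)
$y \left(2 - 3\right)^{2} G{\left(3 \right)} = - 30 \left(2 - 3\right)^{2} \left(- \frac{5}{6} - 3\right) = - 30 \left(-1\right)^{2} \left(- \frac{5}{6} - 3\right) = \left(-30\right) 1 \left(- \frac{23}{6}\right) = \left(-30\right) \left(- \frac{23}{6}\right) = 115$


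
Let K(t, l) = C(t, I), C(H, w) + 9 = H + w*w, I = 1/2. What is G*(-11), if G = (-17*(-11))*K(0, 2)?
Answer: 71995/4 ≈ 17999.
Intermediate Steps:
I = ½ ≈ 0.50000
C(H, w) = -9 + H + w² (C(H, w) = -9 + (H + w*w) = -9 + (H + w²) = -9 + H + w²)
K(t, l) = -35/4 + t (K(t, l) = -9 + t + (½)² = -9 + t + ¼ = -35/4 + t)
G = -6545/4 (G = (-17*(-11))*(-35/4 + 0) = 187*(-35/4) = -6545/4 ≈ -1636.3)
G*(-11) = -6545/4*(-11) = 71995/4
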